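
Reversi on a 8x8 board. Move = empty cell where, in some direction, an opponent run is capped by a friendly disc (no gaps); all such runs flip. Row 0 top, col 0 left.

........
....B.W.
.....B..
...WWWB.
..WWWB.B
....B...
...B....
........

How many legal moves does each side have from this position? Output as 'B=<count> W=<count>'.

Answer: B=6 W=7

Derivation:
-- B to move --
(0,5): no bracket -> illegal
(0,6): no bracket -> illegal
(0,7): flips 1 -> legal
(1,5): no bracket -> illegal
(1,7): no bracket -> illegal
(2,2): no bracket -> illegal
(2,3): flips 1 -> legal
(2,4): flips 2 -> legal
(2,6): no bracket -> illegal
(2,7): no bracket -> illegal
(3,1): no bracket -> illegal
(3,2): flips 4 -> legal
(4,1): flips 3 -> legal
(4,6): no bracket -> illegal
(5,1): no bracket -> illegal
(5,2): flips 2 -> legal
(5,3): no bracket -> illegal
(5,5): no bracket -> illegal
B mobility = 6
-- W to move --
(0,3): no bracket -> illegal
(0,4): no bracket -> illegal
(0,5): no bracket -> illegal
(1,3): no bracket -> illegal
(1,5): flips 1 -> legal
(2,3): no bracket -> illegal
(2,4): no bracket -> illegal
(2,6): no bracket -> illegal
(2,7): no bracket -> illegal
(3,7): flips 1 -> legal
(4,6): flips 1 -> legal
(5,2): no bracket -> illegal
(5,3): no bracket -> illegal
(5,5): flips 1 -> legal
(5,6): flips 1 -> legal
(5,7): no bracket -> illegal
(6,2): no bracket -> illegal
(6,4): flips 1 -> legal
(6,5): flips 1 -> legal
(7,2): no bracket -> illegal
(7,3): no bracket -> illegal
(7,4): no bracket -> illegal
W mobility = 7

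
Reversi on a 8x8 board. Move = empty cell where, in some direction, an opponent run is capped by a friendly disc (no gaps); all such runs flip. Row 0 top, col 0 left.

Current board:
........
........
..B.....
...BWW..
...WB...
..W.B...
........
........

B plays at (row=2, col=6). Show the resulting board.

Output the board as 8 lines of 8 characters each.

Place B at (2,6); scan 8 dirs for brackets.
Dir NW: first cell '.' (not opp) -> no flip
Dir N: first cell '.' (not opp) -> no flip
Dir NE: first cell '.' (not opp) -> no flip
Dir W: first cell '.' (not opp) -> no flip
Dir E: first cell '.' (not opp) -> no flip
Dir SW: opp run (3,5) capped by B -> flip
Dir S: first cell '.' (not opp) -> no flip
Dir SE: first cell '.' (not opp) -> no flip
All flips: (3,5)

Answer: ........
........
..B...B.
...BWB..
...WB...
..W.B...
........
........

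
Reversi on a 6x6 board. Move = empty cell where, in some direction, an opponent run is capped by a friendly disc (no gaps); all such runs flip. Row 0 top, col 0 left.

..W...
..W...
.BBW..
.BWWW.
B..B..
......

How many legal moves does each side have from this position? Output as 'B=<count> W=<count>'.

-- B to move --
(0,1): no bracket -> illegal
(0,3): flips 1 -> legal
(1,1): no bracket -> illegal
(1,3): flips 2 -> legal
(1,4): no bracket -> illegal
(2,4): flips 1 -> legal
(2,5): flips 1 -> legal
(3,5): flips 3 -> legal
(4,1): no bracket -> illegal
(4,2): flips 1 -> legal
(4,4): flips 1 -> legal
(4,5): no bracket -> illegal
B mobility = 7
-- W to move --
(1,0): flips 1 -> legal
(1,1): flips 1 -> legal
(1,3): no bracket -> illegal
(2,0): flips 2 -> legal
(3,0): flips 2 -> legal
(4,1): no bracket -> illegal
(4,2): no bracket -> illegal
(4,4): no bracket -> illegal
(5,0): no bracket -> illegal
(5,1): no bracket -> illegal
(5,2): flips 1 -> legal
(5,3): flips 1 -> legal
(5,4): flips 1 -> legal
W mobility = 7

Answer: B=7 W=7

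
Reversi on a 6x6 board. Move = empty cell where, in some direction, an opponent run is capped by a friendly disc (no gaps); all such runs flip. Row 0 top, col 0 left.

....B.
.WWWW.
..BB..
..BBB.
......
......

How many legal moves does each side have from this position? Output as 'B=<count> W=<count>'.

Answer: B=6 W=6

Derivation:
-- B to move --
(0,0): flips 1 -> legal
(0,1): flips 1 -> legal
(0,2): flips 1 -> legal
(0,3): flips 1 -> legal
(0,5): flips 1 -> legal
(1,0): no bracket -> illegal
(1,5): no bracket -> illegal
(2,0): no bracket -> illegal
(2,1): no bracket -> illegal
(2,4): flips 1 -> legal
(2,5): no bracket -> illegal
B mobility = 6
-- W to move --
(0,3): no bracket -> illegal
(0,5): no bracket -> illegal
(1,5): no bracket -> illegal
(2,1): no bracket -> illegal
(2,4): no bracket -> illegal
(2,5): no bracket -> illegal
(3,1): flips 1 -> legal
(3,5): no bracket -> illegal
(4,1): flips 2 -> legal
(4,2): flips 2 -> legal
(4,3): flips 2 -> legal
(4,4): flips 2 -> legal
(4,5): flips 2 -> legal
W mobility = 6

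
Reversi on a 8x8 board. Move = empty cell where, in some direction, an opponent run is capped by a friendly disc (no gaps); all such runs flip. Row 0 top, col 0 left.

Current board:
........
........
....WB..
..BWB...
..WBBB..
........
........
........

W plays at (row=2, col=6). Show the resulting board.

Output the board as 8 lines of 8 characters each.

Answer: ........
........
....WWW.
..BWB...
..WBBB..
........
........
........

Derivation:
Place W at (2,6); scan 8 dirs for brackets.
Dir NW: first cell '.' (not opp) -> no flip
Dir N: first cell '.' (not opp) -> no flip
Dir NE: first cell '.' (not opp) -> no flip
Dir W: opp run (2,5) capped by W -> flip
Dir E: first cell '.' (not opp) -> no flip
Dir SW: first cell '.' (not opp) -> no flip
Dir S: first cell '.' (not opp) -> no flip
Dir SE: first cell '.' (not opp) -> no flip
All flips: (2,5)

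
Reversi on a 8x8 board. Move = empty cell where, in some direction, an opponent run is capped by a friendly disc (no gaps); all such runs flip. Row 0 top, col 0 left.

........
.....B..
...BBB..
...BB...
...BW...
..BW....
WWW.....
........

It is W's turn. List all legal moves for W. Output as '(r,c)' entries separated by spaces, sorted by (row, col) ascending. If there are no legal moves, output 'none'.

(0,4): no bracket -> illegal
(0,5): no bracket -> illegal
(0,6): no bracket -> illegal
(1,2): no bracket -> illegal
(1,3): flips 3 -> legal
(1,4): flips 2 -> legal
(1,6): flips 4 -> legal
(2,2): flips 1 -> legal
(2,6): no bracket -> illegal
(3,2): no bracket -> illegal
(3,5): no bracket -> illegal
(3,6): no bracket -> illegal
(4,1): no bracket -> illegal
(4,2): flips 2 -> legal
(4,5): no bracket -> illegal
(5,1): flips 1 -> legal
(5,4): no bracket -> illegal
(6,3): no bracket -> illegal

Answer: (1,3) (1,4) (1,6) (2,2) (4,2) (5,1)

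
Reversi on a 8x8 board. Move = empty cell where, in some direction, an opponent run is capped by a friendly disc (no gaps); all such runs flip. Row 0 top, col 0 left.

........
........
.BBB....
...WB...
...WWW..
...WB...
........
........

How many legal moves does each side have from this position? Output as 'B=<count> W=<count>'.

-- B to move --
(2,4): no bracket -> illegal
(3,2): flips 2 -> legal
(3,5): no bracket -> illegal
(3,6): flips 1 -> legal
(4,2): no bracket -> illegal
(4,6): no bracket -> illegal
(5,2): flips 2 -> legal
(5,5): flips 2 -> legal
(5,6): flips 1 -> legal
(6,2): no bracket -> illegal
(6,3): flips 3 -> legal
(6,4): no bracket -> illegal
B mobility = 6
-- W to move --
(1,0): no bracket -> illegal
(1,1): flips 1 -> legal
(1,2): flips 2 -> legal
(1,3): flips 1 -> legal
(1,4): no bracket -> illegal
(2,0): no bracket -> illegal
(2,4): flips 1 -> legal
(2,5): flips 1 -> legal
(3,0): no bracket -> illegal
(3,1): no bracket -> illegal
(3,2): no bracket -> illegal
(3,5): flips 1 -> legal
(5,5): flips 1 -> legal
(6,3): flips 1 -> legal
(6,4): flips 1 -> legal
(6,5): flips 1 -> legal
W mobility = 10

Answer: B=6 W=10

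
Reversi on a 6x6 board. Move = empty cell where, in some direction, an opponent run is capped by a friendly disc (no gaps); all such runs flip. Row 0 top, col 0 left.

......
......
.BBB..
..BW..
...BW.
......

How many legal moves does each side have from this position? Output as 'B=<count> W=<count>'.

Answer: B=3 W=5

Derivation:
-- B to move --
(2,4): no bracket -> illegal
(3,4): flips 1 -> legal
(3,5): no bracket -> illegal
(4,2): no bracket -> illegal
(4,5): flips 1 -> legal
(5,3): no bracket -> illegal
(5,4): no bracket -> illegal
(5,5): flips 2 -> legal
B mobility = 3
-- W to move --
(1,0): no bracket -> illegal
(1,1): flips 1 -> legal
(1,2): no bracket -> illegal
(1,3): flips 1 -> legal
(1,4): no bracket -> illegal
(2,0): no bracket -> illegal
(2,4): no bracket -> illegal
(3,0): no bracket -> illegal
(3,1): flips 1 -> legal
(3,4): no bracket -> illegal
(4,1): no bracket -> illegal
(4,2): flips 1 -> legal
(5,2): no bracket -> illegal
(5,3): flips 1 -> legal
(5,4): no bracket -> illegal
W mobility = 5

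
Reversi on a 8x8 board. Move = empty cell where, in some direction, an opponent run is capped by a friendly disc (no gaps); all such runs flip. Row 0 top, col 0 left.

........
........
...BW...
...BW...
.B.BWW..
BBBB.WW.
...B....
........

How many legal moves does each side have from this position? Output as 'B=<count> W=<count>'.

Answer: B=6 W=6

Derivation:
-- B to move --
(1,3): no bracket -> illegal
(1,4): no bracket -> illegal
(1,5): flips 1 -> legal
(2,5): flips 2 -> legal
(3,5): flips 2 -> legal
(3,6): no bracket -> illegal
(4,6): flips 2 -> legal
(4,7): no bracket -> illegal
(5,4): no bracket -> illegal
(5,7): no bracket -> illegal
(6,4): no bracket -> illegal
(6,5): no bracket -> illegal
(6,6): flips 2 -> legal
(6,7): flips 3 -> legal
B mobility = 6
-- W to move --
(1,2): flips 1 -> legal
(1,3): no bracket -> illegal
(1,4): no bracket -> illegal
(2,2): flips 2 -> legal
(3,0): no bracket -> illegal
(3,1): no bracket -> illegal
(3,2): flips 1 -> legal
(4,0): no bracket -> illegal
(4,2): flips 2 -> legal
(5,4): no bracket -> illegal
(6,0): no bracket -> illegal
(6,1): flips 2 -> legal
(6,2): flips 1 -> legal
(6,4): no bracket -> illegal
(7,2): no bracket -> illegal
(7,3): no bracket -> illegal
(7,4): no bracket -> illegal
W mobility = 6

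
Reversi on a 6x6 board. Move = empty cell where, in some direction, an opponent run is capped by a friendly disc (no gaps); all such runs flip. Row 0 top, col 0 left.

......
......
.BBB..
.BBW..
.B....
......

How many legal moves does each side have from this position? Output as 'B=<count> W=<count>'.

-- B to move --
(2,4): no bracket -> illegal
(3,4): flips 1 -> legal
(4,2): no bracket -> illegal
(4,3): flips 1 -> legal
(4,4): flips 1 -> legal
B mobility = 3
-- W to move --
(1,0): no bracket -> illegal
(1,1): flips 1 -> legal
(1,2): no bracket -> illegal
(1,3): flips 1 -> legal
(1,4): no bracket -> illegal
(2,0): no bracket -> illegal
(2,4): no bracket -> illegal
(3,0): flips 2 -> legal
(3,4): no bracket -> illegal
(4,0): no bracket -> illegal
(4,2): no bracket -> illegal
(4,3): no bracket -> illegal
(5,0): no bracket -> illegal
(5,1): no bracket -> illegal
(5,2): no bracket -> illegal
W mobility = 3

Answer: B=3 W=3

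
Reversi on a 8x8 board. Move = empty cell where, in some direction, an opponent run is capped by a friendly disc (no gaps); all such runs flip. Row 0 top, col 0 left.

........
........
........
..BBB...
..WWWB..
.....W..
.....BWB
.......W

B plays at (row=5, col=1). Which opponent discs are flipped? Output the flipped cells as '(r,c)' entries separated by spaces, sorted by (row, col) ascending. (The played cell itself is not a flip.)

Answer: (4,2)

Derivation:
Dir NW: first cell '.' (not opp) -> no flip
Dir N: first cell '.' (not opp) -> no flip
Dir NE: opp run (4,2) capped by B -> flip
Dir W: first cell '.' (not opp) -> no flip
Dir E: first cell '.' (not opp) -> no flip
Dir SW: first cell '.' (not opp) -> no flip
Dir S: first cell '.' (not opp) -> no flip
Dir SE: first cell '.' (not opp) -> no flip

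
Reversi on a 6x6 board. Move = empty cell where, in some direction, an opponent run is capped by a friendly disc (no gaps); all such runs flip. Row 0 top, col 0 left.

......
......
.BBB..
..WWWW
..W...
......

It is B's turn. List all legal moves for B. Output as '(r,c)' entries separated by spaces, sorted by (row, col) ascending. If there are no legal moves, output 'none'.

(2,4): no bracket -> illegal
(2,5): no bracket -> illegal
(3,1): no bracket -> illegal
(4,1): flips 1 -> legal
(4,3): flips 2 -> legal
(4,4): flips 1 -> legal
(4,5): flips 1 -> legal
(5,1): no bracket -> illegal
(5,2): flips 2 -> legal
(5,3): no bracket -> illegal

Answer: (4,1) (4,3) (4,4) (4,5) (5,2)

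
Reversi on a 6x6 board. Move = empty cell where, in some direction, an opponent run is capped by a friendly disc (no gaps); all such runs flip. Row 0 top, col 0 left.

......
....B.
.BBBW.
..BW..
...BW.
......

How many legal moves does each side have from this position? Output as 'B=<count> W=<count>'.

Answer: B=4 W=7

Derivation:
-- B to move --
(1,3): no bracket -> illegal
(1,5): no bracket -> illegal
(2,5): flips 1 -> legal
(3,4): flips 2 -> legal
(3,5): no bracket -> illegal
(4,2): no bracket -> illegal
(4,5): flips 1 -> legal
(5,3): no bracket -> illegal
(5,4): no bracket -> illegal
(5,5): flips 2 -> legal
B mobility = 4
-- W to move --
(0,3): no bracket -> illegal
(0,4): flips 1 -> legal
(0,5): no bracket -> illegal
(1,0): no bracket -> illegal
(1,1): flips 1 -> legal
(1,2): no bracket -> illegal
(1,3): flips 1 -> legal
(1,5): no bracket -> illegal
(2,0): flips 3 -> legal
(2,5): no bracket -> illegal
(3,0): no bracket -> illegal
(3,1): flips 1 -> legal
(3,4): no bracket -> illegal
(4,1): no bracket -> illegal
(4,2): flips 1 -> legal
(5,2): no bracket -> illegal
(5,3): flips 1 -> legal
(5,4): no bracket -> illegal
W mobility = 7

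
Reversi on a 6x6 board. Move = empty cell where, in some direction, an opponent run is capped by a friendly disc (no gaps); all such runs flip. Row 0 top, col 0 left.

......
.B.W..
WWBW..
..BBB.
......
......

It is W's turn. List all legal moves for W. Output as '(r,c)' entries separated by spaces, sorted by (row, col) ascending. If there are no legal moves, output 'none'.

Answer: (0,1) (0,2) (3,1) (4,1) (4,3) (4,5)

Derivation:
(0,0): no bracket -> illegal
(0,1): flips 1 -> legal
(0,2): flips 1 -> legal
(1,0): no bracket -> illegal
(1,2): no bracket -> illegal
(2,4): no bracket -> illegal
(2,5): no bracket -> illegal
(3,1): flips 1 -> legal
(3,5): no bracket -> illegal
(4,1): flips 1 -> legal
(4,2): no bracket -> illegal
(4,3): flips 2 -> legal
(4,4): no bracket -> illegal
(4,5): flips 1 -> legal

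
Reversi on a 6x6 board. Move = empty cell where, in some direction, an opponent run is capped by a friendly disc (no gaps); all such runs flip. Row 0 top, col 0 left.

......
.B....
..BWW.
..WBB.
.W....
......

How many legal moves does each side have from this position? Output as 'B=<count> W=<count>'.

Answer: B=7 W=7

Derivation:
-- B to move --
(1,2): flips 1 -> legal
(1,3): flips 1 -> legal
(1,4): flips 1 -> legal
(1,5): flips 1 -> legal
(2,1): no bracket -> illegal
(2,5): flips 2 -> legal
(3,0): no bracket -> illegal
(3,1): flips 1 -> legal
(3,5): no bracket -> illegal
(4,0): no bracket -> illegal
(4,2): flips 1 -> legal
(4,3): no bracket -> illegal
(5,0): no bracket -> illegal
(5,1): no bracket -> illegal
(5,2): no bracket -> illegal
B mobility = 7
-- W to move --
(0,0): no bracket -> illegal
(0,1): no bracket -> illegal
(0,2): no bracket -> illegal
(1,0): no bracket -> illegal
(1,2): flips 1 -> legal
(1,3): no bracket -> illegal
(2,0): no bracket -> illegal
(2,1): flips 1 -> legal
(2,5): no bracket -> illegal
(3,1): no bracket -> illegal
(3,5): flips 2 -> legal
(4,2): flips 1 -> legal
(4,3): flips 1 -> legal
(4,4): flips 1 -> legal
(4,5): flips 1 -> legal
W mobility = 7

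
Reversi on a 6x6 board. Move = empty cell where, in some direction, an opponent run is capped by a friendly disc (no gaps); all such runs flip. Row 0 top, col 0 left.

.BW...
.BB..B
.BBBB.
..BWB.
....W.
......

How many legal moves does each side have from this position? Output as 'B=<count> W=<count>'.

Answer: B=5 W=7

Derivation:
-- B to move --
(0,3): flips 1 -> legal
(1,3): no bracket -> illegal
(3,5): no bracket -> illegal
(4,2): flips 1 -> legal
(4,3): flips 1 -> legal
(4,5): no bracket -> illegal
(5,3): no bracket -> illegal
(5,4): flips 1 -> legal
(5,5): flips 2 -> legal
B mobility = 5
-- W to move --
(0,0): flips 3 -> legal
(0,3): no bracket -> illegal
(0,4): no bracket -> illegal
(0,5): no bracket -> illegal
(1,0): no bracket -> illegal
(1,3): flips 1 -> legal
(1,4): flips 2 -> legal
(2,0): flips 1 -> legal
(2,5): no bracket -> illegal
(3,0): no bracket -> illegal
(3,1): flips 1 -> legal
(3,5): flips 1 -> legal
(4,1): no bracket -> illegal
(4,2): flips 3 -> legal
(4,3): no bracket -> illegal
(4,5): no bracket -> illegal
W mobility = 7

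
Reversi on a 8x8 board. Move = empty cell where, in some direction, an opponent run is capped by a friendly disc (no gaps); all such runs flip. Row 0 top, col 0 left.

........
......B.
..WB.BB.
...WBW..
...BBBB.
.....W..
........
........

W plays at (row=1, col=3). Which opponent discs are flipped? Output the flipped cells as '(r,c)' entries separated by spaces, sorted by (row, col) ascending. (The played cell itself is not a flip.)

Dir NW: first cell '.' (not opp) -> no flip
Dir N: first cell '.' (not opp) -> no flip
Dir NE: first cell '.' (not opp) -> no flip
Dir W: first cell '.' (not opp) -> no flip
Dir E: first cell '.' (not opp) -> no flip
Dir SW: first cell 'W' (not opp) -> no flip
Dir S: opp run (2,3) capped by W -> flip
Dir SE: first cell '.' (not opp) -> no flip

Answer: (2,3)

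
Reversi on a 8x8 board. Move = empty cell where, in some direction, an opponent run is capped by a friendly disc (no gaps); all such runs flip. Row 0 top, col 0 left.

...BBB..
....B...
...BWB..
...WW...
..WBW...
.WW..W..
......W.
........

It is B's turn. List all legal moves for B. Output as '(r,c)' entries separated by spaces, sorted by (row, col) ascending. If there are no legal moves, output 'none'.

Answer: (4,1) (4,5) (5,4) (6,1)

Derivation:
(1,3): no bracket -> illegal
(1,5): no bracket -> illegal
(2,2): no bracket -> illegal
(3,1): no bracket -> illegal
(3,2): no bracket -> illegal
(3,5): no bracket -> illegal
(4,0): no bracket -> illegal
(4,1): flips 1 -> legal
(4,5): flips 2 -> legal
(4,6): no bracket -> illegal
(5,0): no bracket -> illegal
(5,3): no bracket -> illegal
(5,4): flips 3 -> legal
(5,6): no bracket -> illegal
(5,7): no bracket -> illegal
(6,0): no bracket -> illegal
(6,1): flips 1 -> legal
(6,2): no bracket -> illegal
(6,3): no bracket -> illegal
(6,4): no bracket -> illegal
(6,5): no bracket -> illegal
(6,7): no bracket -> illegal
(7,5): no bracket -> illegal
(7,6): no bracket -> illegal
(7,7): no bracket -> illegal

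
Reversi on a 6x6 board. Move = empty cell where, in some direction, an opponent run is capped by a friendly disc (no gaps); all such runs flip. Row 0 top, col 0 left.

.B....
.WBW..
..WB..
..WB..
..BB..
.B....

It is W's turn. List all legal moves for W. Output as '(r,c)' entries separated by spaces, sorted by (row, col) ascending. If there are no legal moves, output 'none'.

Answer: (0,2) (1,4) (2,4) (3,4) (4,4) (5,2) (5,3) (5,4)

Derivation:
(0,0): no bracket -> illegal
(0,2): flips 1 -> legal
(0,3): no bracket -> illegal
(1,0): no bracket -> illegal
(1,4): flips 1 -> legal
(2,1): no bracket -> illegal
(2,4): flips 1 -> legal
(3,1): no bracket -> illegal
(3,4): flips 1 -> legal
(4,0): no bracket -> illegal
(4,1): no bracket -> illegal
(4,4): flips 1 -> legal
(5,0): no bracket -> illegal
(5,2): flips 1 -> legal
(5,3): flips 3 -> legal
(5,4): flips 1 -> legal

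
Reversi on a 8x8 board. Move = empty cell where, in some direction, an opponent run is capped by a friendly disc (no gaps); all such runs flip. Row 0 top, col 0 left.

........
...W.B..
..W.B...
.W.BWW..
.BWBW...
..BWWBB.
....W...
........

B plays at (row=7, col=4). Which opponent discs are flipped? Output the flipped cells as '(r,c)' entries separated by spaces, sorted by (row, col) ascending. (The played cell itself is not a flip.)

Answer: (3,4) (4,4) (5,4) (6,4)

Derivation:
Dir NW: first cell '.' (not opp) -> no flip
Dir N: opp run (6,4) (5,4) (4,4) (3,4) capped by B -> flip
Dir NE: first cell '.' (not opp) -> no flip
Dir W: first cell '.' (not opp) -> no flip
Dir E: first cell '.' (not opp) -> no flip
Dir SW: edge -> no flip
Dir S: edge -> no flip
Dir SE: edge -> no flip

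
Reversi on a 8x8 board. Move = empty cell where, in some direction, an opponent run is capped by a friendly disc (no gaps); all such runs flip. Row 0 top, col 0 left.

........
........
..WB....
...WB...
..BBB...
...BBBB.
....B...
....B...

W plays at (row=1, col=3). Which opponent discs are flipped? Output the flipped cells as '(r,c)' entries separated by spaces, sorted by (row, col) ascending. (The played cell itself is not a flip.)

Answer: (2,3)

Derivation:
Dir NW: first cell '.' (not opp) -> no flip
Dir N: first cell '.' (not opp) -> no flip
Dir NE: first cell '.' (not opp) -> no flip
Dir W: first cell '.' (not opp) -> no flip
Dir E: first cell '.' (not opp) -> no flip
Dir SW: first cell 'W' (not opp) -> no flip
Dir S: opp run (2,3) capped by W -> flip
Dir SE: first cell '.' (not opp) -> no flip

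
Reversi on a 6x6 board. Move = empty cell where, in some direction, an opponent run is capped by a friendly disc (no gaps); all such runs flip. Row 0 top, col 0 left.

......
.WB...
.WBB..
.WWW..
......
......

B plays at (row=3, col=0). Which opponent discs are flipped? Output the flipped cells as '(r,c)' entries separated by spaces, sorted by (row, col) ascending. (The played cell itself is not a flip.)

Answer: (2,1)

Derivation:
Dir NW: edge -> no flip
Dir N: first cell '.' (not opp) -> no flip
Dir NE: opp run (2,1) capped by B -> flip
Dir W: edge -> no flip
Dir E: opp run (3,1) (3,2) (3,3), next='.' -> no flip
Dir SW: edge -> no flip
Dir S: first cell '.' (not opp) -> no flip
Dir SE: first cell '.' (not opp) -> no flip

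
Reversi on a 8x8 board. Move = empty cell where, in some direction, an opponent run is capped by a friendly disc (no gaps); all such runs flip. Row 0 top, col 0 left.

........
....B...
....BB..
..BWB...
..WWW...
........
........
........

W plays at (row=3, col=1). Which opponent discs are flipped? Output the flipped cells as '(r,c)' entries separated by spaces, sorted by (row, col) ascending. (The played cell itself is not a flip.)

Dir NW: first cell '.' (not opp) -> no flip
Dir N: first cell '.' (not opp) -> no flip
Dir NE: first cell '.' (not opp) -> no flip
Dir W: first cell '.' (not opp) -> no flip
Dir E: opp run (3,2) capped by W -> flip
Dir SW: first cell '.' (not opp) -> no flip
Dir S: first cell '.' (not opp) -> no flip
Dir SE: first cell 'W' (not opp) -> no flip

Answer: (3,2)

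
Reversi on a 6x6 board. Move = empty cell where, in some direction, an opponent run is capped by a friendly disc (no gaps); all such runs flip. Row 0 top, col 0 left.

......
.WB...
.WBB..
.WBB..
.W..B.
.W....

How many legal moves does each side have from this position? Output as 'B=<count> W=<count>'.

Answer: B=6 W=7

Derivation:
-- B to move --
(0,0): flips 1 -> legal
(0,1): no bracket -> illegal
(0,2): no bracket -> illegal
(1,0): flips 2 -> legal
(2,0): flips 1 -> legal
(3,0): flips 2 -> legal
(4,0): flips 1 -> legal
(4,2): no bracket -> illegal
(5,0): flips 1 -> legal
(5,2): no bracket -> illegal
B mobility = 6
-- W to move --
(0,1): no bracket -> illegal
(0,2): no bracket -> illegal
(0,3): flips 1 -> legal
(1,3): flips 2 -> legal
(1,4): flips 2 -> legal
(2,4): flips 2 -> legal
(3,4): flips 2 -> legal
(3,5): no bracket -> illegal
(4,2): no bracket -> illegal
(4,3): flips 1 -> legal
(4,5): no bracket -> illegal
(5,3): no bracket -> illegal
(5,4): no bracket -> illegal
(5,5): flips 3 -> legal
W mobility = 7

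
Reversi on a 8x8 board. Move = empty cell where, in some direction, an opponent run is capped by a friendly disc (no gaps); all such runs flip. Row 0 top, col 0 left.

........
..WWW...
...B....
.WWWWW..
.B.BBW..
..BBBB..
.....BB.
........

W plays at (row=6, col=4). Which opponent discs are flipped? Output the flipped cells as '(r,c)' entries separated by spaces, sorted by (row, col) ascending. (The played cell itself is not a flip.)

Dir NW: opp run (5,3), next='.' -> no flip
Dir N: opp run (5,4) (4,4) capped by W -> flip
Dir NE: opp run (5,5), next='.' -> no flip
Dir W: first cell '.' (not opp) -> no flip
Dir E: opp run (6,5) (6,6), next='.' -> no flip
Dir SW: first cell '.' (not opp) -> no flip
Dir S: first cell '.' (not opp) -> no flip
Dir SE: first cell '.' (not opp) -> no flip

Answer: (4,4) (5,4)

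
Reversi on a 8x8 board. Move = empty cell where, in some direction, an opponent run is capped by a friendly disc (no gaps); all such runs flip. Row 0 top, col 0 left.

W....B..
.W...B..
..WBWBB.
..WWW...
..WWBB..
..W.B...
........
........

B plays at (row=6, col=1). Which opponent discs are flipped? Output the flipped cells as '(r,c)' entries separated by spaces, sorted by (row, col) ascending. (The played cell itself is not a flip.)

Dir NW: first cell '.' (not opp) -> no flip
Dir N: first cell '.' (not opp) -> no flip
Dir NE: opp run (5,2) (4,3) (3,4) capped by B -> flip
Dir W: first cell '.' (not opp) -> no flip
Dir E: first cell '.' (not opp) -> no flip
Dir SW: first cell '.' (not opp) -> no flip
Dir S: first cell '.' (not opp) -> no flip
Dir SE: first cell '.' (not opp) -> no flip

Answer: (3,4) (4,3) (5,2)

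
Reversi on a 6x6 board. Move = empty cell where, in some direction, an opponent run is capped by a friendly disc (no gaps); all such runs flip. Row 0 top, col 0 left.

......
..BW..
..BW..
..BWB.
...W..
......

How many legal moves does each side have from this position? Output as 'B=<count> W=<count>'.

Answer: B=6 W=8

Derivation:
-- B to move --
(0,2): no bracket -> illegal
(0,3): no bracket -> illegal
(0,4): flips 1 -> legal
(1,4): flips 2 -> legal
(2,4): flips 1 -> legal
(4,2): no bracket -> illegal
(4,4): flips 1 -> legal
(5,2): flips 1 -> legal
(5,3): no bracket -> illegal
(5,4): flips 1 -> legal
B mobility = 6
-- W to move --
(0,1): flips 1 -> legal
(0,2): no bracket -> illegal
(0,3): no bracket -> illegal
(1,1): flips 2 -> legal
(2,1): flips 2 -> legal
(2,4): no bracket -> illegal
(2,5): flips 1 -> legal
(3,1): flips 2 -> legal
(3,5): flips 1 -> legal
(4,1): flips 1 -> legal
(4,2): no bracket -> illegal
(4,4): no bracket -> illegal
(4,5): flips 1 -> legal
W mobility = 8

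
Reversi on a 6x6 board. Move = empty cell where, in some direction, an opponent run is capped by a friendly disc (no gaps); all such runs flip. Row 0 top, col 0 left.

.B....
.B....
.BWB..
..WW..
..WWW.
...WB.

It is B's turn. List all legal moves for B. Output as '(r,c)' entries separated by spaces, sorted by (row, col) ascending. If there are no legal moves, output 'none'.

(1,2): no bracket -> illegal
(1,3): no bracket -> illegal
(2,4): no bracket -> illegal
(3,1): no bracket -> illegal
(3,4): flips 1 -> legal
(3,5): no bracket -> illegal
(4,1): flips 1 -> legal
(4,5): no bracket -> illegal
(5,1): no bracket -> illegal
(5,2): flips 1 -> legal
(5,5): flips 3 -> legal

Answer: (3,4) (4,1) (5,2) (5,5)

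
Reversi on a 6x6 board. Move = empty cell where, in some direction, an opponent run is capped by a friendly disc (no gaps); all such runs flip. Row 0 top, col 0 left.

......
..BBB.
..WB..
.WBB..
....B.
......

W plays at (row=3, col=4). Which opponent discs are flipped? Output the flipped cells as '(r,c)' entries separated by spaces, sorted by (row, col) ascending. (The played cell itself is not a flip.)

Dir NW: opp run (2,3) (1,2), next='.' -> no flip
Dir N: first cell '.' (not opp) -> no flip
Dir NE: first cell '.' (not opp) -> no flip
Dir W: opp run (3,3) (3,2) capped by W -> flip
Dir E: first cell '.' (not opp) -> no flip
Dir SW: first cell '.' (not opp) -> no flip
Dir S: opp run (4,4), next='.' -> no flip
Dir SE: first cell '.' (not opp) -> no flip

Answer: (3,2) (3,3)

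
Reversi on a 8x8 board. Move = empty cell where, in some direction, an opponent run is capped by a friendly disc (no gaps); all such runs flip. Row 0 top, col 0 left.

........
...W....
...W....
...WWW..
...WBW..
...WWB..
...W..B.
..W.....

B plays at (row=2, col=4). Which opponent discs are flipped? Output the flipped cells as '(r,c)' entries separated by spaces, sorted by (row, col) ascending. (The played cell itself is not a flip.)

Answer: (3,4)

Derivation:
Dir NW: opp run (1,3), next='.' -> no flip
Dir N: first cell '.' (not opp) -> no flip
Dir NE: first cell '.' (not opp) -> no flip
Dir W: opp run (2,3), next='.' -> no flip
Dir E: first cell '.' (not opp) -> no flip
Dir SW: opp run (3,3), next='.' -> no flip
Dir S: opp run (3,4) capped by B -> flip
Dir SE: opp run (3,5), next='.' -> no flip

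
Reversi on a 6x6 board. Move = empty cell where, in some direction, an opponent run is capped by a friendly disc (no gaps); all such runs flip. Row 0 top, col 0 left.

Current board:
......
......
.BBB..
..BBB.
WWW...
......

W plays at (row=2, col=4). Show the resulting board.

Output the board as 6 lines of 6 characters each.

Place W at (2,4); scan 8 dirs for brackets.
Dir NW: first cell '.' (not opp) -> no flip
Dir N: first cell '.' (not opp) -> no flip
Dir NE: first cell '.' (not opp) -> no flip
Dir W: opp run (2,3) (2,2) (2,1), next='.' -> no flip
Dir E: first cell '.' (not opp) -> no flip
Dir SW: opp run (3,3) capped by W -> flip
Dir S: opp run (3,4), next='.' -> no flip
Dir SE: first cell '.' (not opp) -> no flip
All flips: (3,3)

Answer: ......
......
.BBBW.
..BWB.
WWW...
......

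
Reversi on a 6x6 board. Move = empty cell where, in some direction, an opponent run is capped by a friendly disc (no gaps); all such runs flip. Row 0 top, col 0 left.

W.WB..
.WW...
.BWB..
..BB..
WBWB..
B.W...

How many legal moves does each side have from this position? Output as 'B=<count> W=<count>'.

Answer: B=3 W=7

Derivation:
-- B to move --
(0,1): flips 3 -> legal
(1,0): no bracket -> illegal
(1,3): no bracket -> illegal
(2,0): no bracket -> illegal
(3,0): flips 1 -> legal
(3,1): no bracket -> illegal
(5,1): flips 1 -> legal
(5,3): no bracket -> illegal
B mobility = 3
-- W to move --
(0,4): flips 1 -> legal
(1,0): no bracket -> illegal
(1,3): no bracket -> illegal
(1,4): no bracket -> illegal
(2,0): flips 1 -> legal
(2,4): flips 2 -> legal
(3,0): flips 2 -> legal
(3,1): flips 1 -> legal
(3,4): flips 2 -> legal
(4,4): flips 2 -> legal
(5,1): no bracket -> illegal
(5,3): no bracket -> illegal
(5,4): no bracket -> illegal
W mobility = 7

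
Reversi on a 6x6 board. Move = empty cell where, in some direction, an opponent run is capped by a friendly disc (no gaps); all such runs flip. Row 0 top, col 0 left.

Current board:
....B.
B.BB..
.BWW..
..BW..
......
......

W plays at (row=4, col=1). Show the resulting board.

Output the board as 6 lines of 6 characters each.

Answer: ....B.
B.BB..
.BWW..
..WW..
.W....
......

Derivation:
Place W at (4,1); scan 8 dirs for brackets.
Dir NW: first cell '.' (not opp) -> no flip
Dir N: first cell '.' (not opp) -> no flip
Dir NE: opp run (3,2) capped by W -> flip
Dir W: first cell '.' (not opp) -> no flip
Dir E: first cell '.' (not opp) -> no flip
Dir SW: first cell '.' (not opp) -> no flip
Dir S: first cell '.' (not opp) -> no flip
Dir SE: first cell '.' (not opp) -> no flip
All flips: (3,2)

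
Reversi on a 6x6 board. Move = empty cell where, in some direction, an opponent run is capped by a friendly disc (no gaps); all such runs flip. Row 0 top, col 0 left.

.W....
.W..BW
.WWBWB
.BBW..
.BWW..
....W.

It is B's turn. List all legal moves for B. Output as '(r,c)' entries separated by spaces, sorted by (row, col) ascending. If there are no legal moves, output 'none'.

Answer: (0,5) (1,0) (1,2) (1,3) (2,0) (3,4) (4,4) (5,2) (5,3)

Derivation:
(0,0): no bracket -> illegal
(0,2): no bracket -> illegal
(0,4): no bracket -> illegal
(0,5): flips 1 -> legal
(1,0): flips 1 -> legal
(1,2): flips 1 -> legal
(1,3): flips 1 -> legal
(2,0): flips 2 -> legal
(3,0): no bracket -> illegal
(3,4): flips 2 -> legal
(3,5): no bracket -> illegal
(4,4): flips 2 -> legal
(4,5): no bracket -> illegal
(5,1): no bracket -> illegal
(5,2): flips 1 -> legal
(5,3): flips 3 -> legal
(5,5): no bracket -> illegal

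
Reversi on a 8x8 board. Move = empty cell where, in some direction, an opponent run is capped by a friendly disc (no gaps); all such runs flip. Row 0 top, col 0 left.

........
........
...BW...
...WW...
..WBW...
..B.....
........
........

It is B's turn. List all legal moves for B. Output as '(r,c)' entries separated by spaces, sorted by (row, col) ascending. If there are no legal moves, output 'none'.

(1,3): no bracket -> illegal
(1,4): no bracket -> illegal
(1,5): no bracket -> illegal
(2,2): no bracket -> illegal
(2,5): flips 2 -> legal
(3,1): no bracket -> illegal
(3,2): flips 1 -> legal
(3,5): no bracket -> illegal
(4,1): flips 1 -> legal
(4,5): flips 2 -> legal
(5,1): no bracket -> illegal
(5,3): no bracket -> illegal
(5,4): no bracket -> illegal
(5,5): no bracket -> illegal

Answer: (2,5) (3,2) (4,1) (4,5)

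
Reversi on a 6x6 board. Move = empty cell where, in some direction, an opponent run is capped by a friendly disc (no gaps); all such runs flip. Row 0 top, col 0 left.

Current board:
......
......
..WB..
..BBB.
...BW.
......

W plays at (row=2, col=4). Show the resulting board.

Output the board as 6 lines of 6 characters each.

Place W at (2,4); scan 8 dirs for brackets.
Dir NW: first cell '.' (not opp) -> no flip
Dir N: first cell '.' (not opp) -> no flip
Dir NE: first cell '.' (not opp) -> no flip
Dir W: opp run (2,3) capped by W -> flip
Dir E: first cell '.' (not opp) -> no flip
Dir SW: opp run (3,3), next='.' -> no flip
Dir S: opp run (3,4) capped by W -> flip
Dir SE: first cell '.' (not opp) -> no flip
All flips: (2,3) (3,4)

Answer: ......
......
..WWW.
..BBW.
...BW.
......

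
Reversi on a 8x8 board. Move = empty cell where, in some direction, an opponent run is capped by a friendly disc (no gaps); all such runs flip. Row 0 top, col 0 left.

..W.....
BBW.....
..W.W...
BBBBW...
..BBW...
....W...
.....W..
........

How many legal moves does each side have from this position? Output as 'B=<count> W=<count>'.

Answer: B=7 W=7

Derivation:
-- B to move --
(0,1): no bracket -> illegal
(0,3): no bracket -> illegal
(1,3): flips 2 -> legal
(1,4): no bracket -> illegal
(1,5): flips 1 -> legal
(2,1): no bracket -> illegal
(2,3): no bracket -> illegal
(2,5): flips 1 -> legal
(3,5): flips 1 -> legal
(4,5): flips 1 -> legal
(5,3): no bracket -> illegal
(5,5): flips 1 -> legal
(5,6): no bracket -> illegal
(6,3): no bracket -> illegal
(6,4): no bracket -> illegal
(6,6): no bracket -> illegal
(7,4): no bracket -> illegal
(7,5): no bracket -> illegal
(7,6): flips 2 -> legal
B mobility = 7
-- W to move --
(0,0): flips 1 -> legal
(0,1): no bracket -> illegal
(2,0): flips 1 -> legal
(2,1): flips 2 -> legal
(2,3): no bracket -> illegal
(4,0): flips 1 -> legal
(4,1): flips 2 -> legal
(5,1): flips 2 -> legal
(5,2): flips 3 -> legal
(5,3): no bracket -> illegal
W mobility = 7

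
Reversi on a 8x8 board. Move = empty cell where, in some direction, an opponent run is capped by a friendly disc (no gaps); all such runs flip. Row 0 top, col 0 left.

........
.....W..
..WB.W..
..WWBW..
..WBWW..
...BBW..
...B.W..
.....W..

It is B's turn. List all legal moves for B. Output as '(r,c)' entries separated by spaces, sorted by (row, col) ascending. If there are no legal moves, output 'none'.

(0,4): no bracket -> illegal
(0,5): no bracket -> illegal
(0,6): no bracket -> illegal
(1,1): no bracket -> illegal
(1,2): no bracket -> illegal
(1,3): no bracket -> illegal
(1,4): no bracket -> illegal
(1,6): flips 1 -> legal
(2,1): flips 2 -> legal
(2,4): no bracket -> illegal
(2,6): flips 2 -> legal
(3,1): flips 3 -> legal
(3,6): flips 2 -> legal
(4,1): flips 2 -> legal
(4,6): flips 2 -> legal
(5,1): no bracket -> illegal
(5,2): no bracket -> illegal
(5,6): flips 2 -> legal
(6,4): no bracket -> illegal
(6,6): no bracket -> illegal
(7,4): no bracket -> illegal
(7,6): flips 1 -> legal

Answer: (1,6) (2,1) (2,6) (3,1) (3,6) (4,1) (4,6) (5,6) (7,6)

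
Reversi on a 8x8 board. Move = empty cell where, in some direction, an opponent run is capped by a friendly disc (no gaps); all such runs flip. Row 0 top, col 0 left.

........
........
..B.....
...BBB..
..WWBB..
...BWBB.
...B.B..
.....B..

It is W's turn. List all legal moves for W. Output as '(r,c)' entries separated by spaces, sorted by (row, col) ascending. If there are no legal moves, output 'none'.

(1,1): no bracket -> illegal
(1,2): no bracket -> illegal
(1,3): no bracket -> illegal
(2,1): no bracket -> illegal
(2,3): flips 1 -> legal
(2,4): flips 3 -> legal
(2,5): flips 1 -> legal
(2,6): no bracket -> illegal
(3,1): no bracket -> illegal
(3,2): no bracket -> illegal
(3,6): flips 1 -> legal
(4,6): flips 2 -> legal
(4,7): no bracket -> illegal
(5,2): flips 1 -> legal
(5,7): flips 2 -> legal
(6,2): no bracket -> illegal
(6,4): flips 1 -> legal
(6,6): no bracket -> illegal
(6,7): no bracket -> illegal
(7,2): flips 1 -> legal
(7,3): flips 2 -> legal
(7,4): no bracket -> illegal
(7,6): flips 1 -> legal

Answer: (2,3) (2,4) (2,5) (3,6) (4,6) (5,2) (5,7) (6,4) (7,2) (7,3) (7,6)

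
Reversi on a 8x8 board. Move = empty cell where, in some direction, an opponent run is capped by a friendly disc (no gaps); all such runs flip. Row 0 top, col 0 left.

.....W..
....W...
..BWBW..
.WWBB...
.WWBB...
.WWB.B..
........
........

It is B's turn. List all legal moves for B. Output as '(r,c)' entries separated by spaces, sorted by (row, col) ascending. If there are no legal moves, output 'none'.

Answer: (0,4) (1,2) (1,3) (1,6) (2,0) (2,1) (2,6) (3,0) (4,0) (5,0) (6,0) (6,1) (6,2)

Derivation:
(0,3): no bracket -> illegal
(0,4): flips 1 -> legal
(0,6): no bracket -> illegal
(1,2): flips 1 -> legal
(1,3): flips 1 -> legal
(1,5): no bracket -> illegal
(1,6): flips 1 -> legal
(2,0): flips 2 -> legal
(2,1): flips 1 -> legal
(2,6): flips 1 -> legal
(3,0): flips 2 -> legal
(3,5): no bracket -> illegal
(3,6): no bracket -> illegal
(4,0): flips 3 -> legal
(5,0): flips 2 -> legal
(6,0): flips 2 -> legal
(6,1): flips 1 -> legal
(6,2): flips 3 -> legal
(6,3): no bracket -> illegal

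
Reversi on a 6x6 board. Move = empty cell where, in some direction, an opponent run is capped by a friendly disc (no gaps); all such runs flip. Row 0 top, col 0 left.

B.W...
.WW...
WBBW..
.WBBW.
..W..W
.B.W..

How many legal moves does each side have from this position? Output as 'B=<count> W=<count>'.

Answer: B=10 W=6

Derivation:
-- B to move --
(0,1): flips 1 -> legal
(0,3): flips 1 -> legal
(1,0): no bracket -> illegal
(1,3): flips 1 -> legal
(1,4): flips 1 -> legal
(2,4): flips 1 -> legal
(2,5): no bracket -> illegal
(3,0): flips 1 -> legal
(3,5): flips 1 -> legal
(4,0): flips 1 -> legal
(4,1): flips 1 -> legal
(4,3): no bracket -> illegal
(4,4): no bracket -> illegal
(5,2): flips 1 -> legal
(5,4): no bracket -> illegal
(5,5): no bracket -> illegal
B mobility = 10
-- W to move --
(0,1): no bracket -> illegal
(1,0): no bracket -> illegal
(1,3): flips 1 -> legal
(2,4): flips 1 -> legal
(3,0): flips 1 -> legal
(4,0): no bracket -> illegal
(4,1): flips 1 -> legal
(4,3): flips 1 -> legal
(4,4): flips 2 -> legal
(5,0): no bracket -> illegal
(5,2): no bracket -> illegal
W mobility = 6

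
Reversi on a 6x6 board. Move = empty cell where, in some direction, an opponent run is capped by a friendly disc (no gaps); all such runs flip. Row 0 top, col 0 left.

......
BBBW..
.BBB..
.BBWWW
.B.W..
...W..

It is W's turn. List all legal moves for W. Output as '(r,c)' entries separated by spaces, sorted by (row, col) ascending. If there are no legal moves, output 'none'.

(0,0): flips 2 -> legal
(0,1): flips 2 -> legal
(0,2): no bracket -> illegal
(0,3): no bracket -> illegal
(1,4): no bracket -> illegal
(2,0): no bracket -> illegal
(2,4): no bracket -> illegal
(3,0): flips 2 -> legal
(4,0): flips 2 -> legal
(4,2): no bracket -> illegal
(5,0): no bracket -> illegal
(5,1): no bracket -> illegal
(5,2): no bracket -> illegal

Answer: (0,0) (0,1) (3,0) (4,0)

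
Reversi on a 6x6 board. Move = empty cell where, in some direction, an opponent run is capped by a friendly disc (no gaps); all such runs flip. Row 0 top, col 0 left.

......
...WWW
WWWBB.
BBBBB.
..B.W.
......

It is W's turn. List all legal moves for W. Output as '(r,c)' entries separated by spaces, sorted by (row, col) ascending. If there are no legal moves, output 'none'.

(1,2): no bracket -> illegal
(2,5): flips 2 -> legal
(3,5): flips 1 -> legal
(4,0): flips 2 -> legal
(4,1): flips 3 -> legal
(4,3): flips 3 -> legal
(4,5): no bracket -> illegal
(5,1): flips 3 -> legal
(5,2): flips 2 -> legal
(5,3): flips 2 -> legal

Answer: (2,5) (3,5) (4,0) (4,1) (4,3) (5,1) (5,2) (5,3)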